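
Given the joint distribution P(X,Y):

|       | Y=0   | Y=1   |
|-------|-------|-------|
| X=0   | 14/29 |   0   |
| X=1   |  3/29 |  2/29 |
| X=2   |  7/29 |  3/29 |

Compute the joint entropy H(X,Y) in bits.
1.9454 bits

H(X,Y) = -Σ_{x,y} P(x,y) log₂ P(x,y). Per-cell terms -P(x,y)·log₂P(x,y):
  X=0: 0.50720, 0.00000
  X=1: 0.33859, 0.26607
  X=2: 0.49498, 0.33859
  (cells with P = 0 contribute 0)
Sum of the 6 terms: H(X,Y) = 1.9454 bits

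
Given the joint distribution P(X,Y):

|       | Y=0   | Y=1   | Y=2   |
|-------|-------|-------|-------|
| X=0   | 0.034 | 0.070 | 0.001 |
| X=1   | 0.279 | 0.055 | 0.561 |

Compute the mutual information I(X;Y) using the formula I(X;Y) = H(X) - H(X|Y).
0.1952 bits

I(X;Y) = H(X) - H(X|Y)

Marginal of X (row sums):
  P(X=0) = 0.034 + 0.070 + 0.001 = 0.105
  P(X=1) = 0.279 + 0.055 + 0.561 = 0.895
H(X) = -[0.105·log₂(0.105) + 0.895·log₂(0.895)]
  = 0.34141 + 0.14324 = 0.48465 bits

Marginal of Y (column sums):
  P(Y=0) = 0.034 + 0.279 = 0.313
  P(Y=1) = 0.070 + 0.055 = 0.125
  P(Y=2) = 0.001 + 0.561 = 0.562
H(X|Y) = Σ_y P(y)·H(X|Y=y):
  Y=0: P(Y=0) = 0.313, P(X|Y=0) = (34/313, 279/313) → H(X|Y=0) = 0.49576
  Y=1: P(Y=1) = 0.125, P(X|Y=1) = (14/25, 11/25) → H(X|Y=1) = 0.98959
  Y=2: P(Y=2) = 0.562, P(X|Y=2) = (1/562, 561/562) → H(X|Y=2) = 0.01882
H(X|Y) = 0.313·0.49576 + 0.125·0.98959 + 0.562·0.01882 = 0.28945 bits

I(X;Y) = H(X) - H(X|Y) = 0.48465 - 0.28945 = 0.1952 bits

Cross-check via I(X;Y) = H(X) + H(Y) - H(X,Y): computing H(Y) from the column sums and H(X,Y) from the 6 cells in the same way gives H(Y) = 1.36674 bits and H(X,Y) = 1.65618 bits, so
I(X;Y) = 0.48465 + 1.36674 - 1.65618 = 0.1952 bits ✓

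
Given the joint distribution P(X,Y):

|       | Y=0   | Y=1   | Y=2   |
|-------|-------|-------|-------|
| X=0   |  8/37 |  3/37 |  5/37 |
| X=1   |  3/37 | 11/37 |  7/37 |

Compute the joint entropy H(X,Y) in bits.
2.4304 bits

H(X,Y) = -Σ_{x,y} P(x,y) log₂ P(x,y). Per-cell terms -P(x,y)·log₂P(x,y):
  X=0: 0.47772, 0.29388, 0.39021
  X=1: 0.29388, 0.52028, 0.45445
Sum of the 6 terms: H(X,Y) = 2.4304 bits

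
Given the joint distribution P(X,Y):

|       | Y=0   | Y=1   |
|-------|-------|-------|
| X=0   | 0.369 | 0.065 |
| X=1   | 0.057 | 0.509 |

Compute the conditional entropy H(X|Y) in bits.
0.5344 bits

H(X|Y) = H(X,Y) - H(Y)

H(X,Y) = -Σ_{x,y} P(x,y) log₂ P(x,y). Per-cell terms -P(x,y)·log₂P(x,y):
  X=0: 0.5307, 0.2563
  X=1: 0.2356, 0.4959
Sum of the 4 terms: H(X,Y) = 1.5185 bits

Marginal of Y (column sums):
  P(Y=0) = 0.369 + 0.057 = 0.426
  P(Y=1) = 0.065 + 0.509 = 0.574
H(Y) = -[0.426·log₂(0.426) + 0.574·log₂(0.574)]
  = 0.5244 + 0.4597 = 0.9841 bits

H(X|Y) = H(X,Y) - H(Y) = 1.5185 - 0.9841 = 0.5344 bits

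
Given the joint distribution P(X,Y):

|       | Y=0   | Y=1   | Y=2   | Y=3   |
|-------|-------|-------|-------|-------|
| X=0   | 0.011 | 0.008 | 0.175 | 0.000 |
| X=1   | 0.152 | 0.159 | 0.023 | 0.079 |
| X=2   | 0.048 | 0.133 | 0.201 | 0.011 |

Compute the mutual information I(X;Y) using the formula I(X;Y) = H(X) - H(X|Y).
0.4007 bits

I(X;Y) = H(X) - H(X|Y)

Marginal of X (row sums):
  P(X=0) = 0.011 + 0.008 + 0.175 + 0.000 = 0.194
  P(X=1) = 0.152 + 0.159 + 0.023 + 0.079 = 0.413
  P(X=2) = 0.048 + 0.133 + 0.201 + 0.011 = 0.393
H(X) = -[0.194·log₂(0.194) + 0.413·log₂(0.413) + 0.393·log₂(0.393)]
  = 0.45898 + 0.52690 + 0.52953 = 1.51541 bits

Marginal of Y (column sums):
  P(Y=0) = 0.011 + 0.152 + 0.048 = 0.211
  P(Y=1) = 0.008 + 0.159 + 0.133 = 0.300
  P(Y=2) = 0.175 + 0.023 + 0.201 = 0.399
  P(Y=3) = 0.000 + 0.079 + 0.011 = 0.090
H(X|Y) = Σ_y P(y)·H(X|Y=y):
  Y=0: P(Y=0) = 0.211, P(X|Y=0) = (11/211, 152/211, 48/211) → H(X|Y=0) = 1.04898
  Y=1: P(Y=1) = 0.300, P(X|Y=1) = (2/75, 53/100, 133/300) → H(X|Y=1) = 1.14515
  Y=2: P(Y=2) = 0.399, P(X|Y=2) = (25/57, 23/399, 67/133) → H(X|Y=2) = 1.25712
  Y=3: P(Y=3) = 0.090, P(X|Y=3) = (0, 79/90, 11/90) → H(X|Y=3) = 0.53572
H(X|Y) = 0.211·1.04898 + 0.300·1.14515 + 0.399·1.25712 + 0.090·0.53572 = 1.11469 bits

I(X;Y) = H(X) - H(X|Y) = 1.51541 - 1.11469 = 0.4007 bits

Cross-check via I(X;Y) = H(X) + H(Y) - H(X,Y): computing H(Y) from the column sums and H(X,Y) from the 12 cells in the same way gives H(Y) = 1.83626 bits and H(X,Y) = 2.95095 bits, so
I(X;Y) = 1.51541 + 1.83626 - 2.95095 = 0.4007 bits ✓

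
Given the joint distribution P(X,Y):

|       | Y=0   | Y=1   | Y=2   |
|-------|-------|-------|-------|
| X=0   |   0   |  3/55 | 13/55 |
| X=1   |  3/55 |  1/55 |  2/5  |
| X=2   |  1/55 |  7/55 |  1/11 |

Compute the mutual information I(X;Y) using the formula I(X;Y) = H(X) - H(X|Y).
0.2129 bits

I(X;Y) = H(X) - H(X|Y)

Marginal of X (row sums):
  P(X=0) = 0 + 3/55 + 13/55 = 16/55
  P(X=1) = 3/55 + 1/55 + 2/5 = 26/55
  P(X=2) = 1/55 + 7/55 + 1/11 = 13/55
H(X) = -[(16/55)·log₂(16/55) + (26/55)·log₂(26/55) + (13/55)·log₂(13/55)]
  = 0.51821 + 0.51098 + 0.49185 = 1.5210 bits

Marginal of Y (column sums):
  P(Y=0) = 0 + 3/55 + 1/55 = 4/55
  P(Y=1) = 3/55 + 1/55 + 7/55 = 1/5
  P(Y=2) = 13/55 + 2/5 + 1/11 = 8/11
H(X|Y) = Σ_y P(y)·H(X|Y=y):
  Y=0: P(Y=0) = 4/55, P(X|Y=0) = (0, 3/4, 1/4) → H(X|Y=0) = 0.81128
  Y=1: P(Y=1) = 1/5, P(X|Y=1) = (3/11, 1/11, 7/11) → H(X|Y=1) = 1.24067
  Y=2: P(Y=2) = 8/11, P(X|Y=2) = (13/40, 11/20, 1/8) → H(X|Y=2) = 1.37636
H(X|Y) = (4/55)·0.81128 + (1/5)·1.24067 + (8/11)·1.37636 = 1.3081 bits

I(X;Y) = H(X) - H(X|Y) = 1.5210 - 1.3081 = 0.2129 bits

Cross-check via I(X;Y) = H(X) + H(Y) - H(X,Y): computing H(Y) from the column sums and H(X,Y) from the 9 cells in the same way gives H(Y) = 1.0735 bits and H(X,Y) = 2.3816 bits, so
I(X;Y) = 1.5210 + 1.0735 - 2.3816 = 0.2129 bits ✓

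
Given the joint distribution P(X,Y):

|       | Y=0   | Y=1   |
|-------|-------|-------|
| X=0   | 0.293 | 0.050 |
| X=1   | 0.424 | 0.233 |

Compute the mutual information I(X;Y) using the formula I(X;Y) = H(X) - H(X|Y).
0.0376 bits

I(X;Y) = H(X) - H(X|Y)

Marginal of X (row sums):
  P(X=0) = 0.293 + 0.050 = 0.343
  P(X=1) = 0.424 + 0.233 = 0.657
H(X) = -[0.343·log₂(0.343) + 0.657·log₂(0.657)]
  = 0.52950 + 0.39816 = 0.92766 bits

Marginal of Y (column sums):
  P(Y=0) = 0.293 + 0.424 = 0.717
  P(Y=1) = 0.050 + 0.233 = 0.283
H(X|Y) = Σ_y P(y)·H(X|Y=y):
  Y=0: P(Y=0) = 0.717, P(X|Y=0) = (293/717, 424/717) → H(X|Y=0) = 0.97578
  Y=1: P(Y=1) = 0.283, P(X|Y=1) = (50/283, 233/283) → H(X|Y=1) = 0.67276
H(X|Y) = 0.717·0.97578 + 0.283·0.67276 = 0.89003 bits

I(X;Y) = H(X) - H(X|Y) = 0.92766 - 0.89003 = 0.0376 bits

Cross-check via I(X;Y) = H(X) + H(Y) - H(X,Y): computing H(Y) from the column sums and H(X,Y) from the 4 cells in the same way gives H(Y) = 0.85951 bits and H(X,Y) = 1.74953 bits, so
I(X;Y) = 0.92766 + 0.85951 - 1.74953 = 0.0376 bits ✓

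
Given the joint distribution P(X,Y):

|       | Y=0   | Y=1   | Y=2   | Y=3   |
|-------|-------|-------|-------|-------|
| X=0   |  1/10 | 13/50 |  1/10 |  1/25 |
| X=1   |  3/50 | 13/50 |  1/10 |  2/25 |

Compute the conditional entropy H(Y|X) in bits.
1.7280 bits

H(Y|X) = H(X,Y) - H(X)

H(X,Y) = -Σ_{x,y} P(x,y) log₂ P(x,y). Per-cell terms -P(x,y)·log₂P(x,y):
  X=0: 0.3322, 0.5053, 0.3322, 0.1858
  X=1: 0.2435, 0.5053, 0.3322, 0.2915
Sum of the 8 terms: H(X,Y) = 2.7280 bits

Marginal of X (row sums):
  P(X=0) = 1/10 + 13/50 + 1/10 + 1/25 = 1/2
  P(X=1) = 3/50 + 13/50 + 1/10 + 2/25 = 1/2
H(X) = -[(1/2)·log₂(1/2) + (1/2)·log₂(1/2)]
  = 0.5000 + 0.5000 = 1.0000 bits

H(Y|X) = H(X,Y) - H(X) = 2.7280 - 1.0000 = 1.7280 bits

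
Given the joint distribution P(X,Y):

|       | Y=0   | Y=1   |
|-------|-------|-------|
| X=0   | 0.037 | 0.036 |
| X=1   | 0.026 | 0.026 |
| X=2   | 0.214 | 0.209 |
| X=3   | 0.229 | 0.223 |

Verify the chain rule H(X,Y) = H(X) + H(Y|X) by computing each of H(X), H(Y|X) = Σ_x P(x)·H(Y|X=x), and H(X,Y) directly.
H(X) = 1.5403 bits, H(Y|X) = 0.9999 bits, H(X,Y) = 2.5402 bits

Marginal of X (row sums):
  P(X=0) = 0.037 + 0.036 = 0.073
  P(X=1) = 0.026 + 0.026 = 0.052
  P(X=2) = 0.214 + 0.209 = 0.423
  P(X=3) = 0.229 + 0.223 = 0.452
H(X) = -[0.073·log₂(0.073) + 0.052·log₂(0.052) + 0.423·log₂(0.423) + 0.452·log₂(0.452)]
  = 0.27565 + 0.22180 + 0.52506 + 0.51781 = 1.5403 bits

H(Y|X) = Σ_x P(x)·H(Y|X=x):
  X=0: P(X=0) = 0.073, P(Y|X=0) = (37/73, 36/73) → H(Y|X=0) = 0.99986
  X=1: P(X=1) = 0.052, P(Y|X=1) = (1/2, 1/2) → H(Y|X=1) = 1.00000
  X=2: P(X=2) = 0.423, P(Y|X=2) = (214/423, 209/423) → H(Y|X=2) = 0.99990
  X=3: P(X=3) = 0.452, P(Y|X=3) = (229/452, 223/452) → H(Y|X=3) = 0.99987
H(Y|X) = 0.073·0.99986 + 0.052·1.00000 + 0.423·0.99990 + 0.452·0.99987 = 0.9999 bits

H(X,Y) = -Σ_{x,y} P(x,y) log₂ P(x,y). Per-cell terms -P(x,y)·log₂P(x,y):
  X=0: 0.17598, 0.17265
  X=1: 0.13690, 0.13690
  X=2: 0.47600, 0.47201
  X=3: 0.48699, 0.48277
Sum of the 8 terms: H(X,Y) = 2.5402 bits

Chain rule check:
  H(X) + H(Y|X) = 1.5403 + 0.9999 = 2.5402 bits
  H(X,Y) = 2.5402 bits
✓ Chain rule verified.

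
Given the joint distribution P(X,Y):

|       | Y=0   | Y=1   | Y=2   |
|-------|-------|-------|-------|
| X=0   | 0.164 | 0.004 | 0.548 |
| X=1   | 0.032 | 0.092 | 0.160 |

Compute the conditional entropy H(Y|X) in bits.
0.9729 bits

H(Y|X) = H(X,Y) - H(X)

H(X,Y) = -Σ_{x,y} P(x,y) log₂ P(x,y). Per-cell terms -P(x,y)·log₂P(x,y):
  X=0: 0.42775, 0.03186, 0.47553
  X=1: 0.15891, 0.31668, 0.42302
Sum of the 6 terms: H(X,Y) = 1.83375 bits

Marginal of X (row sums):
  P(X=0) = 0.164 + 0.004 + 0.548 = 0.716
  P(X=1) = 0.032 + 0.092 + 0.160 = 0.284
H(X) = -[0.716·log₂(0.716) + 0.284·log₂(0.284)]
  = 0.34509 + 0.51575 = 0.86084 bits

H(Y|X) = H(X,Y) - H(X) = 1.83375 - 0.86084 = 0.9729 bits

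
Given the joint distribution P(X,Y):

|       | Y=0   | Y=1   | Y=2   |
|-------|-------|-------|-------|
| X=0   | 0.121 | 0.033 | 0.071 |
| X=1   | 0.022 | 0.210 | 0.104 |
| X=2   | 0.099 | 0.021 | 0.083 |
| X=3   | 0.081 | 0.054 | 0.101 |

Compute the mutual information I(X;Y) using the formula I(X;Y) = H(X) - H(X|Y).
0.2182 bits

I(X;Y) = H(X) - H(X|Y)

Marginal of X (row sums):
  P(X=0) = 0.121 + 0.033 + 0.071 = 0.225
  P(X=1) = 0.022 + 0.210 + 0.104 = 0.336
  P(X=2) = 0.099 + 0.021 + 0.083 = 0.203
  P(X=3) = 0.081 + 0.054 + 0.101 = 0.236
H(X) = -[0.225·log₂(0.225) + 0.336·log₂(0.336) + 0.203·log₂(0.203) + 0.236·log₂(0.236)]
  = 0.4842 + 0.5287 + 0.4670 + 0.4916 = 1.9715 bits

Marginal of Y (column sums):
  P(Y=0) = 0.121 + 0.022 + 0.099 + 0.081 = 0.323
  P(Y=1) = 0.033 + 0.210 + 0.021 + 0.054 = 0.318
  P(Y=2) = 0.071 + 0.104 + 0.083 + 0.101 = 0.359
H(X|Y) = Σ_y P(y)·H(X|Y=y):
  Y=0: P(Y=0) = 0.323, P(X|Y=0) = (121/323, 22/323, 99/323, 81/323) → H(X|Y=0) = 1.8180
  Y=1: P(Y=1) = 0.318, P(X|Y=1) = (11/106, 35/53, 7/106, 9/53) → H(X|Y=1) = 1.4278
  Y=2: P(Y=2) = 0.359, P(X|Y=2) = (71/359, 104/359, 83/359, 101/359) → H(X|Y=2) = 1.9834
H(X|Y) = 0.323·1.8180 + 0.318·1.4278 + 0.359·1.9834 = 1.7533 bits

I(X;Y) = H(X) - H(X|Y) = 1.9715 - 1.7533 = 0.2182 bits

Cross-check via I(X;Y) = H(X) + H(Y) - H(X,Y): computing H(Y) from the column sums and H(X,Y) from the 12 cells in the same way gives H(Y) = 1.5828 bits and H(X,Y) = 3.3361 bits, so
I(X;Y) = 1.9715 + 1.5828 - 3.3361 = 0.2182 bits ✓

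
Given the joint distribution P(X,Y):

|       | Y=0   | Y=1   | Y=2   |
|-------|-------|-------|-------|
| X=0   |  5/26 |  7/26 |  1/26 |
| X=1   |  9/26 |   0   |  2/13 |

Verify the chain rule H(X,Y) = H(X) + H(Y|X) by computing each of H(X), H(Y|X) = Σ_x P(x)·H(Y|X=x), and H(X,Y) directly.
H(X) = 1.0000 bits, H(Y|X) = 1.0931 bits, H(X,Y) = 2.0931 bits

Marginal of X (row sums):
  P(X=0) = 5/26 + 7/26 + 1/26 = 1/2
  P(X=1) = 9/26 + 0 + 2/13 = 1/2
H(X) = -[(1/2)·log₂(1/2) + (1/2)·log₂(1/2)]
  = 0.50000 + 0.50000 = 1.0000 bits

H(Y|X) = Σ_x P(x)·H(Y|X=x):
  X=0: P(X=0) = 1/2, P(Y|X=0) = (5/13, 7/13, 1/13) → H(Y|X=0) = 1.29574
  X=1: P(X=1) = 1/2, P(Y|X=1) = (9/13, 0, 4/13) → H(Y|X=1) = 0.89049
H(Y|X) = (1/2)·1.29574 + (1/2)·0.89049 = 1.0931 bits

H(X,Y) = -Σ_{x,y} P(x,y) log₂ P(x,y). Per-cell terms -P(x,y)·log₂P(x,y):
  X=0: 0.45741, 0.50968, 0.18079
  X=1: 0.52979, 0.00000, 0.41545
  (cells with P = 0 contribute 0)
Sum of the 6 terms: H(X,Y) = 2.0931 bits

Chain rule check:
  H(X) + H(Y|X) = 1.0000 + 1.0931 = 2.0931 bits
  H(X,Y) = 2.0931 bits
✓ Chain rule verified.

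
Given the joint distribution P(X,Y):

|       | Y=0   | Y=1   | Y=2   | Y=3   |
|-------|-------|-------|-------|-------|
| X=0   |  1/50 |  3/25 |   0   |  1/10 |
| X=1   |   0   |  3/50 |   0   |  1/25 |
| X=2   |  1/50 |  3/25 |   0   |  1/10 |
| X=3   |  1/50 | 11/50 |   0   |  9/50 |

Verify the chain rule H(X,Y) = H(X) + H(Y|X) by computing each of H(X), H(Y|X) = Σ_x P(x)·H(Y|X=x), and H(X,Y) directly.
H(X) = 1.8461 bits, H(Y|X) = 1.2462 bits, H(X,Y) = 3.0923 bits

Marginal of X (row sums):
  P(X=0) = 1/50 + 3/25 + 0 + 1/10 = 6/25
  P(X=1) = 0 + 3/50 + 0 + 1/25 = 1/10
  P(X=2) = 1/50 + 3/25 + 0 + 1/10 = 6/25
  P(X=3) = 1/50 + 11/50 + 0 + 9/50 = 21/50
H(X) = -[(6/25)·log₂(6/25) + (1/10)·log₂(1/10) + (6/25)·log₂(6/25) + (21/50)·log₂(21/50)]
  = 0.49413 + 0.33219 + 0.49413 + 0.52565 = 1.8461 bits

H(Y|X) = Σ_x P(x)·H(Y|X=x):
  X=0: P(X=0) = 6/25, P(Y|X=0) = (1/12, 1/2, 0, 5/12) → H(Y|X=0) = 1.32501
  X=1: P(X=1) = 1/10, P(Y|X=1) = (0, 3/5, 0, 2/5) → H(Y|X=1) = 0.97095
  X=2: P(X=2) = 6/25, P(Y|X=2) = (1/12, 1/2, 0, 5/12) → H(Y|X=2) = 1.32501
  X=3: P(X=3) = 21/50, P(Y|X=3) = (1/21, 11/21, 0, 3/7) → H(Y|X=3) = 1.22169
H(Y|X) = (6/25)·1.32501 + (1/10)·0.97095 + (6/25)·1.32501 + (21/50)·1.22169 = 1.2462 bits

H(X,Y) = -Σ_{x,y} P(x,y) log₂ P(x,y). Per-cell terms -P(x,y)·log₂P(x,y):
  X=0: 0.11288, 0.36707, 0.00000, 0.33219
  X=1: 0.00000, 0.24353, 0.00000, 0.18575
  X=2: 0.11288, 0.36707, 0.00000, 0.33219
  X=3: 0.11288, 0.48057, 0.00000, 0.44531
  (cells with P = 0 contribute 0)
Sum of the 16 terms: H(X,Y) = 3.0923 bits

Chain rule check:
  H(X) + H(Y|X) = 1.8461 + 1.2462 = 3.0923 bits
  H(X,Y) = 3.0923 bits
✓ Chain rule verified.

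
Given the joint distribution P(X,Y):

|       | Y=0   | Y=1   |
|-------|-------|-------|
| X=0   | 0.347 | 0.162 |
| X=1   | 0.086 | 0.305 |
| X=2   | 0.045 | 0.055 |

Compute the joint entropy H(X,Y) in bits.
2.2136 bits

H(X,Y) = -Σ_{x,y} P(x,y) log₂ P(x,y). Per-cell terms -P(x,y)·log₂P(x,y):
  X=0: 0.5299, 0.4254
  X=1: 0.3044, 0.5225
  X=2: 0.2013, 0.2301
Sum of the 6 terms: H(X,Y) = 2.2136 bits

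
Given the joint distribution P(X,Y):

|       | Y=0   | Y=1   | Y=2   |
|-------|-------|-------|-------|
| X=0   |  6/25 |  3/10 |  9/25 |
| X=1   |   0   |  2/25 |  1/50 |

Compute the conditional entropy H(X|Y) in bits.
0.3952 bits

H(X|Y) = H(X,Y) - H(Y)

H(X,Y) = -Σ_{x,y} P(x,y) log₂ P(x,y). Per-cell terms -P(x,y)·log₂P(x,y):
  X=0: 0.49413, 0.52109, 0.53062
  X=1: 0.00000, 0.29151, 0.11288
  (cells with P = 0 contribute 0)
Sum of the 6 terms: H(X,Y) = 1.9502 bits

Marginal of Y (column sums):
  P(Y=0) = 6/25 + 0 = 6/25
  P(Y=1) = 3/10 + 2/25 = 19/50
  P(Y=2) = 9/25 + 1/50 = 19/50
H(Y) = -[(6/25)·log₂(6/25) + (19/50)·log₂(19/50) + (19/50)·log₂(19/50)]
  = 0.49413 + 0.53045 + 0.53045 = 1.5550 bits

H(X|Y) = H(X,Y) - H(Y) = 1.9502 - 1.5550 = 0.3952 bits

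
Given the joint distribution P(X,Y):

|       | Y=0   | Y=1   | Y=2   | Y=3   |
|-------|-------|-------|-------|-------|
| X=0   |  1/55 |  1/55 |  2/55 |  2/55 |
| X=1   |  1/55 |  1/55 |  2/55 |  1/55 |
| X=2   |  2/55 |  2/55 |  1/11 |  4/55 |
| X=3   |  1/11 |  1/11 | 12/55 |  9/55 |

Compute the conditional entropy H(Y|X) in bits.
1.8987 bits

H(Y|X) = H(X,Y) - H(X)

H(X,Y) = -Σ_{x,y} P(x,y) log₂ P(x,y). Per-cell terms -P(x,y)·log₂P(x,y):
  X=0: 0.1051156, 0.1051156, 0.1738676, 0.1738676
  X=1: 0.1051156, 0.1051156, 0.1738676, 0.1051156
  X=2: 0.1738676, 0.1738676, 0.3144938, 0.2750080
  X=3: 0.3144938, 0.3144938, 0.4792139, 0.4273257
Sum of the 16 terms: H(X,Y) = 3.519945 bits

Marginal of X (row sums):
  P(X=0) = 1/55 + 1/55 + 2/55 + 2/55 = 6/55
  P(X=1) = 1/55 + 1/55 + 2/55 + 1/55 = 1/11
  P(X=2) = 2/55 + 2/55 + 1/11 + 4/55 = 13/55
  P(X=3) = 1/11 + 1/11 + 12/55 + 9/55 = 31/55
H(X) = -[(6/55)·log₂(6/55) + (1/11)·log₂(1/11) + (13/55)·log₂(13/55) + (31/55)·log₂(31/55)]
  = 0.3486979 + 0.3144938 + 0.4918538 + 0.4662194 = 1.621265 bits

H(Y|X) = H(X,Y) - H(X) = 3.519945 - 1.621265 = 1.8987 bits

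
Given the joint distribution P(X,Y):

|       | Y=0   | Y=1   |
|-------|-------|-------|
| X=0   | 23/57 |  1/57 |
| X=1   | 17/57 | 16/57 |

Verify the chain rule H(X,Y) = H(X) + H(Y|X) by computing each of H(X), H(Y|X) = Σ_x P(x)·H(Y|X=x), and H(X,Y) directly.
H(X) = 0.9819 bits, H(Y|X) = 0.6838 bits, H(X,Y) = 1.6657 bits

Marginal of X (row sums):
  P(X=0) = 23/57 + 1/57 = 8/19
  P(X=1) = 17/57 + 16/57 = 11/19
H(X) = -[(8/19)·log₂(8/19) + (11/19)·log₂(11/19)]
  = 0.5254 + 0.4565 = 0.9819 bits

H(Y|X) = Σ_x P(x)·H(Y|X=x):
  X=0: P(X=0) = 8/19, P(Y|X=0) = (23/24, 1/24) → H(Y|X=0) = 0.2499
  X=1: P(X=1) = 11/19, P(Y|X=1) = (17/33, 16/33) → H(Y|X=1) = 0.9993
H(Y|X) = (8/19)·0.2499 + (11/19)·0.9993 = 0.6838 bits

H(X,Y) = -Σ_{x,y} P(x,y) log₂ P(x,y). Per-cell terms -P(x,y)·log₂P(x,y):
  X=0: 0.5283, 0.1023
  X=1: 0.5206, 0.5145
Sum of the 4 terms: H(X,Y) = 1.6657 bits

Chain rule check:
  H(X) + H(Y|X) = 0.9819 + 0.6838 = 1.6657 bits
  H(X,Y) = 1.6657 bits
✓ Chain rule verified.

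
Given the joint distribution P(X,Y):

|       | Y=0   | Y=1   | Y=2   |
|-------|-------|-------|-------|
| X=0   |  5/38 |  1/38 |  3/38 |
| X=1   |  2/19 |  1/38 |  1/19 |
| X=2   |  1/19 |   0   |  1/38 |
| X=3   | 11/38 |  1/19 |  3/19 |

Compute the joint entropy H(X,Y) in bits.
3.0393 bits

H(X,Y) = -Σ_{x,y} P(x,y) log₂ P(x,y). Per-cell terms -P(x,y)·log₂P(x,y):
  X=0: 0.38500, 0.13810, 0.28918
  X=1: 0.34189, 0.13810, 0.22358
  X=2: 0.22358, 0.00000, 0.13810
  X=3: 0.51772, 0.22358, 0.42047
  (cells with P = 0 contribute 0)
Sum of the 12 terms: H(X,Y) = 3.0393 bits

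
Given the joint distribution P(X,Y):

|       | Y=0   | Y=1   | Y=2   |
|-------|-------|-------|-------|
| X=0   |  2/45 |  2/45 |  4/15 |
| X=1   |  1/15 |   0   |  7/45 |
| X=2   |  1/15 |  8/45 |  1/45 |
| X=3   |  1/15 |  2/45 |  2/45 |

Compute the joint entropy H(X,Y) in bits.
3.0711 bits

H(X,Y) = -Σ_{x,y} P(x,y) log₂ P(x,y). Per-cell terms -P(x,y)·log₂P(x,y):
  X=0: 0.19964, 0.19964, 0.50850
  X=1: 0.26046, 0.00000, 0.41759
  X=2: 0.26046, 0.44300, 0.12204
  X=3: 0.26046, 0.19964, 0.19964
  (cells with P = 0 contribute 0)
Sum of the 12 terms: H(X,Y) = 3.0711 bits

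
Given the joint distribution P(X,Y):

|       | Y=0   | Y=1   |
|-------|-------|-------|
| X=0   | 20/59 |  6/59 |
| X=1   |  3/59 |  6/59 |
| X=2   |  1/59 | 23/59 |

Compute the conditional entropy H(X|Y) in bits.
1.0730 bits

H(X|Y) = H(X,Y) - H(Y)

H(X,Y) = -Σ_{x,y} P(x,y) log₂ P(x,y). Per-cell terms -P(x,y)·log₂P(x,y):
  X=0: 0.52906, 0.33536
  X=1: 0.21853, 0.33536
  X=2: 0.09971, 0.52981
Sum of the 6 terms: H(X,Y) = 2.0478 bits

Marginal of Y (column sums):
  P(Y=0) = 20/59 + 3/59 + 1/59 = 24/59
  P(Y=1) = 6/59 + 6/59 + 23/59 = 35/59
H(Y) = -[(24/59)·log₂(24/59) + (35/59)·log₂(35/59)]
  = 0.52787 + 0.44691 = 0.9748 bits

H(X|Y) = H(X,Y) - H(Y) = 2.0478 - 0.9748 = 1.0730 bits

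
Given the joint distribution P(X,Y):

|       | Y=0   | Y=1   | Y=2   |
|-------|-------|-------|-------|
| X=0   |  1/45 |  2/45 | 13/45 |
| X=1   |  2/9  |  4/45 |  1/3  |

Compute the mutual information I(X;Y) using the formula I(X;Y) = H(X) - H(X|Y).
0.0891 bits

I(X;Y) = H(X) - H(X|Y)

Marginal of X (row sums):
  P(X=0) = 1/45 + 2/45 + 13/45 = 16/45
  P(X=1) = 2/9 + 4/45 + 1/3 = 29/45
H(X) = -[(16/45)·log₂(16/45) + (29/45)·log₂(29/45)]
  = 0.5304 + 0.4085 = 0.9389 bits

Marginal of Y (column sums):
  P(Y=0) = 1/45 + 2/9 = 11/45
  P(Y=1) = 2/45 + 4/45 = 2/15
  P(Y=2) = 13/45 + 1/3 = 28/45
H(X|Y) = Σ_y P(y)·H(X|Y=y):
  Y=0: P(Y=0) = 11/45, P(X|Y=0) = (1/11, 10/11) → H(X|Y=0) = 0.4395
  Y=1: P(Y=1) = 2/15, P(X|Y=1) = (1/3, 2/3) → H(X|Y=1) = 0.9183
  Y=2: P(Y=2) = 28/45, P(X|Y=2) = (13/28, 15/28) → H(X|Y=2) = 0.9963
H(X|Y) = (11/45)·0.4395 + (2/15)·0.9183 + (28/45)·0.9963 = 0.8498 bits

I(X;Y) = H(X) - H(X|Y) = 0.9389 - 0.8498 = 0.0891 bits

Cross-check via I(X;Y) = H(X) + H(Y) - H(X,Y): computing H(Y) from the column sums and H(X,Y) from the 6 cells in the same way gives H(Y) = 1.3103 bits and H(X,Y) = 2.1601 bits, so
I(X;Y) = 0.9389 + 1.3103 - 2.1601 = 0.0891 bits ✓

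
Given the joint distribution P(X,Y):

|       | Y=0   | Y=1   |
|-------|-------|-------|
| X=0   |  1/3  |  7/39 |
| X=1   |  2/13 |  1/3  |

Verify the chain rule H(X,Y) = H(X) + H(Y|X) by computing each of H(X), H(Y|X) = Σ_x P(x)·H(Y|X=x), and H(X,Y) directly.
H(X) = 0.9995 bits, H(Y|X) = 0.9173 bits, H(X,Y) = 1.9169 bits

Marginal of X (row sums):
  P(X=0) = 1/3 + 7/39 = 20/39
  P(X=1) = 2/13 + 1/3 = 19/39
H(X) = -[(20/39)·log₂(20/39) + (19/39)·log₂(19/39)]
  = 0.4941 + 0.5054 = 0.9995 bits

H(Y|X) = Σ_x P(x)·H(Y|X=x):
  X=0: P(X=0) = 20/39, P(Y|X=0) = (13/20, 7/20) → H(Y|X=0) = 0.9341
  X=1: P(X=1) = 19/39, P(Y|X=1) = (6/19, 13/19) → H(Y|X=1) = 0.8997
H(Y|X) = (20/39)·0.9341 + (19/39)·0.8997 = 0.9173 bits

H(X,Y) = -Σ_{x,y} P(x,y) log₂ P(x,y). Per-cell terms -P(x,y)·log₂P(x,y):
  X=0: 0.5283, 0.4448
  X=1: 0.4155, 0.5283
Sum of the 4 terms: H(X,Y) = 1.9169 bits

Chain rule check:
  H(X) + H(Y|X) = 0.9995 + 0.9173 = 1.9168 bits
  H(X,Y) = 1.9169 bits
✓ Chain rule verified (Δ = 0.0001 is 4-dp rounding noise: each of the three values was rounded independently).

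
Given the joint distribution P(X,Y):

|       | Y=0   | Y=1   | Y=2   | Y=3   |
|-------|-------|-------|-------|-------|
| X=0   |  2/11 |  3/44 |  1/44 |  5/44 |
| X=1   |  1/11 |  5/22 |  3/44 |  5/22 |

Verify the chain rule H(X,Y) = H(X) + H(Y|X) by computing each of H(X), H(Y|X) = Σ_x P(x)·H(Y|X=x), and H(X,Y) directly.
H(X) = 0.9624 bits, H(Y|X) = 1.7798 bits, H(X,Y) = 2.7422 bits

Marginal of X (row sums):
  P(X=0) = 2/11 + 3/44 + 1/44 + 5/44 = 17/44
  P(X=1) = 1/11 + 5/22 + 3/44 + 5/22 = 27/44
H(X) = -[(17/44)·log₂(17/44) + (27/44)·log₂(27/44)]
  = 0.53008 + 0.43233 = 0.9624 bits

H(Y|X) = Σ_x P(x)·H(Y|X=x):
  X=0: P(X=0) = 17/44, P(Y|X=0) = (8/17, 3/17, 1/17, 5/17) → H(Y|X=0) = 1.71308
  X=1: P(X=1) = 27/44, P(Y|X=1) = (4/27, 10/27, 1/9, 10/27) → H(Y|X=1) = 1.82180
H(Y|X) = (17/44)·1.71308 + (27/44)·1.82180 = 1.7798 bits

H(X,Y) = -Σ_{x,y} P(x,y) log₂ P(x,y). Per-cell terms -P(x,y)·log₂P(x,y):
  X=0: 0.44717, 0.26417, 0.12408, 0.35653
  X=1: 0.31449, 0.48580, 0.26417, 0.48580
Sum of the 8 terms: H(X,Y) = 2.7422 bits

Chain rule check:
  H(X) + H(Y|X) = 0.9624 + 1.7798 = 2.7422 bits
  H(X,Y) = 2.7422 bits
✓ Chain rule verified.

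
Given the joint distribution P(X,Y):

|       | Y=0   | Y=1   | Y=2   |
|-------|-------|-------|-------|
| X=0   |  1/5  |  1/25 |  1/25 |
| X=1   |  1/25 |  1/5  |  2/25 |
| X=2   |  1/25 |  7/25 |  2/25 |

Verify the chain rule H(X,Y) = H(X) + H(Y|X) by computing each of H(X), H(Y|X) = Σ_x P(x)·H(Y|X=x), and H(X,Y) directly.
H(X) = 1.5690 bits, H(Y|X) = 1.2000 bits, H(X,Y) = 2.7690 bits

Marginal of X (row sums):
  P(X=0) = 1/5 + 1/25 + 1/25 = 7/25
  P(X=1) = 1/25 + 1/5 + 2/25 = 8/25
  P(X=2) = 1/25 + 7/25 + 2/25 = 2/5
H(X) = -[(7/25)·log₂(7/25) + (8/25)·log₂(8/25) + (2/5)·log₂(2/5)]
  = 0.51422 + 0.52603 + 0.52877 = 1.5690 bits

H(Y|X) = Σ_x P(x)·H(Y|X=x):
  X=0: P(X=0) = 7/25, P(Y|X=0) = (5/7, 1/7, 1/7) → H(Y|X=0) = 1.14883
  X=1: P(X=1) = 8/25, P(Y|X=1) = (1/8, 5/8, 1/4) → H(Y|X=1) = 1.29879
  X=2: P(X=2) = 2/5, P(Y|X=2) = (1/10, 7/10, 1/5) → H(Y|X=2) = 1.15678
H(Y|X) = (7/25)·1.14883 + (8/25)·1.29879 + (2/5)·1.15678 = 1.2000 bits

H(X,Y) = -Σ_{x,y} P(x,y) log₂ P(x,y). Per-cell terms -P(x,y)·log₂P(x,y):
  X=0: 0.46439, 0.18575, 0.18575
  X=1: 0.18575, 0.46439, 0.29151
  X=2: 0.18575, 0.51422, 0.29151
Sum of the 9 terms: H(X,Y) = 2.7690 bits

Chain rule check:
  H(X) + H(Y|X) = 1.5690 + 1.2000 = 2.7690 bits
  H(X,Y) = 2.7690 bits
✓ Chain rule verified.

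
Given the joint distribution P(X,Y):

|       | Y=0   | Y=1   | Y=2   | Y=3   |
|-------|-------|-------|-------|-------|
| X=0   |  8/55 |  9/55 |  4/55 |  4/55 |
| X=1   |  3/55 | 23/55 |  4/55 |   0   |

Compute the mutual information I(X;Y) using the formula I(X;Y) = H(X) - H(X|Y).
0.1808 bits

I(X;Y) = H(X) - H(X|Y)

Marginal of X (row sums):
  P(X=0) = 8/55 + 9/55 + 4/55 + 4/55 = 5/11
  P(X=1) = 3/55 + 23/55 + 4/55 + 0 = 6/11
H(X) = -[(5/11)·log₂(5/11) + (6/11)·log₂(6/11)]
  = 0.5170 + 0.4770 = 0.9940 bits

Marginal of Y (column sums):
  P(Y=0) = 8/55 + 3/55 = 1/5
  P(Y=1) = 9/55 + 23/55 = 32/55
  P(Y=2) = 4/55 + 4/55 = 8/55
  P(Y=3) = 4/55 + 0 = 4/55
H(X|Y) = Σ_y P(y)·H(X|Y=y):
  Y=0: P(Y=0) = 1/5, P(X|Y=0) = (8/11, 3/11) → H(X|Y=0) = 0.8454
  Y=1: P(Y=1) = 32/55, P(X|Y=1) = (9/32, 23/32) → H(X|Y=1) = 0.8571
  Y=2: P(Y=2) = 8/55, P(X|Y=2) = (1/2, 1/2) → H(X|Y=2) = 1.0000
  Y=3: P(Y=3) = 4/55, P(X|Y=3) = (1, 0) → H(X|Y=3) = 0.0000
H(X|Y) = (1/5)·0.8454 + (32/55)·0.8571 + (8/55)·1.0000 + (4/55)·0.0000 = 0.8132 bits

I(X;Y) = H(X) - H(X|Y) = 0.9940 - 0.8132 = 0.1808 bits

Cross-check via I(X;Y) = H(X) + H(Y) - H(X,Y): computing H(Y) from the column sums and H(X,Y) from the 8 cells in the same way gives H(Y) = 1.5986 bits and H(X,Y) = 2.4118 bits, so
I(X;Y) = 0.9940 + 1.5986 - 2.4118 = 0.1808 bits ✓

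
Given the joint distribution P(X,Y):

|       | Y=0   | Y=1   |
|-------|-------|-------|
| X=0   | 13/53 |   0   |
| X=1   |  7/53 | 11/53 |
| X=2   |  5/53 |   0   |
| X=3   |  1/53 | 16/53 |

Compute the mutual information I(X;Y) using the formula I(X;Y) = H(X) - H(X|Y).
0.5688 bits

I(X;Y) = H(X) - H(X|Y)

Marginal of X (row sums):
  P(X=0) = 13/53 + 0 = 13/53
  P(X=1) = 7/53 + 11/53 = 18/53
  P(X=2) = 5/53 + 0 = 5/53
  P(X=3) = 1/53 + 16/53 = 17/53
H(X) = -[(13/53)·log₂(13/53) + (18/53)·log₂(18/53) + (5/53)·log₂(5/53) + (17/53)·log₂(17/53)]
  = 0.49731 + 0.52913 + 0.32132 + 0.52618 = 1.87394 bits

Marginal of Y (column sums):
  P(Y=0) = 13/53 + 7/53 + 5/53 + 1/53 = 26/53
  P(Y=1) = 0 + 11/53 + 0 + 16/53 = 27/53
H(X|Y) = Σ_y P(y)·H(X|Y=y):
  Y=0: P(Y=0) = 26/53, P(X|Y=0) = (1/2, 7/26, 5/26, 1/26) → H(X|Y=0) = 1.64787
  Y=1: P(Y=1) = 27/53, P(X|Y=1) = (0, 11/27, 0, 16/27) → H(X|Y=1) = 0.97512
H(X|Y) = (26/53)·1.64787 + (27/53)·0.97512 = 1.30515 bits

I(X;Y) = H(X) - H(X|Y) = 1.87394 - 1.30515 = 0.5688 bits

Cross-check via I(X;Y) = H(X) + H(Y) - H(X,Y): computing H(Y) from the column sums and H(X,Y) from the 8 cells in the same way gives H(Y) = 0.99974 bits and H(X,Y) = 2.30489 bits, so
I(X;Y) = 1.87394 + 0.99974 - 2.30489 = 0.5688 bits ✓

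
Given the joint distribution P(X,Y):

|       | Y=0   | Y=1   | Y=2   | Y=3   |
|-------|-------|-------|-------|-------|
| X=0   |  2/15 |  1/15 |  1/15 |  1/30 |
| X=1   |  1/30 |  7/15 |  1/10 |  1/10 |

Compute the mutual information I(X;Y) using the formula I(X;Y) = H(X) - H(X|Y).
0.2011 bits

I(X;Y) = H(X) - H(X|Y)

Marginal of X (row sums):
  P(X=0) = 2/15 + 1/15 + 1/15 + 1/30 = 3/10
  P(X=1) = 1/30 + 7/15 + 1/10 + 1/10 = 7/10
H(X) = -[(3/10)·log₂(3/10) + (7/10)·log₂(7/10)]
  = 0.5211 + 0.3602 = 0.8813 bits

Marginal of Y (column sums):
  P(Y=0) = 2/15 + 1/30 = 1/6
  P(Y=1) = 1/15 + 7/15 = 8/15
  P(Y=2) = 1/15 + 1/10 = 1/6
  P(Y=3) = 1/30 + 1/10 = 2/15
H(X|Y) = Σ_y P(y)·H(X|Y=y):
  Y=0: P(Y=0) = 1/6, P(X|Y=0) = (4/5, 1/5) → H(X|Y=0) = 0.7219
  Y=1: P(Y=1) = 8/15, P(X|Y=1) = (1/8, 7/8) → H(X|Y=1) = 0.5436
  Y=2: P(Y=2) = 1/6, P(X|Y=2) = (2/5, 3/5) → H(X|Y=2) = 0.9710
  Y=3: P(Y=3) = 2/15, P(X|Y=3) = (1/4, 3/4) → H(X|Y=3) = 0.8113
H(X|Y) = (1/6)·0.7219 + (8/15)·0.5436 + (1/6)·0.9710 + (2/15)·0.8113 = 0.6802 bits

I(X;Y) = H(X) - H(X|Y) = 0.8813 - 0.6802 = 0.2011 bits

Cross-check via I(X;Y) = H(X) + H(Y) - H(X,Y): computing H(Y) from the column sums and H(X,Y) from the 8 cells in the same way gives H(Y) = 1.7329 bits and H(X,Y) = 2.4131 bits, so
I(X;Y) = 0.8813 + 1.7329 - 2.4131 = 0.2011 bits ✓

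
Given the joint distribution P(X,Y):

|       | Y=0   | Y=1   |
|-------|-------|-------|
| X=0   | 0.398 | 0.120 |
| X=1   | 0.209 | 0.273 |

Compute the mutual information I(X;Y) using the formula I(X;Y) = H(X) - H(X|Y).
0.0864 bits

I(X;Y) = H(X) - H(X|Y)

Marginal of X (row sums):
  P(X=0) = 0.398 + 0.120 = 0.518
  P(X=1) = 0.209 + 0.273 = 0.482
H(X) = -[0.518·log₂(0.518) + 0.482·log₂(0.482)]
  = 0.4916 + 0.5075 = 0.9991 bits

Marginal of Y (column sums):
  P(Y=0) = 0.398 + 0.209 = 0.607
  P(Y=1) = 0.120 + 0.273 = 0.393
H(X|Y) = Σ_y P(y)·H(X|Y=y):
  Y=0: P(Y=0) = 0.607, P(X|Y=0) = (398/607, 209/607) → H(X|Y=0) = 0.9289
  Y=1: P(Y=1) = 0.393, P(X|Y=1) = (40/131, 91/131) → H(X|Y=1) = 0.8877
H(X|Y) = 0.607·0.9289 + 0.393·0.8877 = 0.9127 bits

I(X;Y) = H(X) - H(X|Y) = 0.9991 - 0.9127 = 0.0864 bits

Cross-check via I(X;Y) = H(X) + H(Y) - H(X,Y): computing H(Y) from the column sums and H(X,Y) from the 4 cells in the same way gives H(Y) = 0.9667 bits and H(X,Y) = 1.8794 bits, so
I(X;Y) = 0.9991 + 0.9667 - 1.8794 = 0.0864 bits ✓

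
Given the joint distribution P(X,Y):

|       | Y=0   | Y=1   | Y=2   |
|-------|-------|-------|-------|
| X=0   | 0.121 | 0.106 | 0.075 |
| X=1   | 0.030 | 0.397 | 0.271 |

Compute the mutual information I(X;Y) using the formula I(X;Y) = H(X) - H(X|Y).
0.1405 bits

I(X;Y) = H(X) - H(X|Y)

Marginal of X (row sums):
  P(X=0) = 0.121 + 0.106 + 0.075 = 0.302
  P(X=1) = 0.030 + 0.397 + 0.271 = 0.698
H(X) = -[0.302·log₂(0.302) + 0.698·log₂(0.698)]
  = 0.52167 + 0.36205 = 0.8837 bits

Marginal of Y (column sums):
  P(Y=0) = 0.121 + 0.030 = 0.151
  P(Y=1) = 0.106 + 0.397 = 0.503
  P(Y=2) = 0.075 + 0.271 = 0.346
H(X|Y) = Σ_y P(y)·H(X|Y=y):
  Y=0: P(Y=0) = 0.151, P(X|Y=0) = (121/151, 30/151) → H(X|Y=0) = 0.71927
  Y=1: P(Y=1) = 0.503, P(X|Y=1) = (106/503, 397/503) → H(X|Y=1) = 0.74289
  Y=2: P(Y=2) = 0.346, P(X|Y=2) = (75/346, 271/346) → H(X|Y=2) = 0.75421
H(X|Y) = 0.151·0.71927 + 0.503·0.74289 + 0.346·0.75421 = 0.7432 bits

I(X;Y) = H(X) - H(X|Y) = 0.8837 - 0.7432 = 0.1405 bits

Cross-check via I(X;Y) = H(X) + H(Y) - H(X,Y): computing H(Y) from the column sums and H(X,Y) from the 6 cells in the same way gives H(Y) = 1.4403 bits and H(X,Y) = 2.1835 bits, so
I(X;Y) = 0.8837 + 1.4403 - 2.1835 = 0.1405 bits ✓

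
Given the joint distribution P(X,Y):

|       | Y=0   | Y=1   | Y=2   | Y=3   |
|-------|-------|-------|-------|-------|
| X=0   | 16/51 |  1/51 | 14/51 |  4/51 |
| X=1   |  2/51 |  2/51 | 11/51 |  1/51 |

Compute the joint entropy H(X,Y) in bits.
2.3909 bits

H(X,Y) = -Σ_{x,y} P(x,y) log₂ P(x,y). Per-cell terms -P(x,y)·log₂P(x,y):
  X=0: 0.52468, 0.11122, 0.51198, 0.28803
  X=1: 0.18323, 0.18323, 0.47731, 0.11122
Sum of the 8 terms: H(X,Y) = 2.3909 bits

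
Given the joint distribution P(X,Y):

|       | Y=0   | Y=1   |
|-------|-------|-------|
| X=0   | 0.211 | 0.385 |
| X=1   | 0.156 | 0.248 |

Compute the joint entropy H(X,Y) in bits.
1.9208 bits

H(X,Y) = -Σ_{x,y} P(x,y) log₂ P(x,y). Per-cell terms -P(x,y)·log₂P(x,y):
  X=0: 0.4736, 0.5302
  X=1: 0.4181, 0.4989
Sum of the 4 terms: H(X,Y) = 1.9208 bits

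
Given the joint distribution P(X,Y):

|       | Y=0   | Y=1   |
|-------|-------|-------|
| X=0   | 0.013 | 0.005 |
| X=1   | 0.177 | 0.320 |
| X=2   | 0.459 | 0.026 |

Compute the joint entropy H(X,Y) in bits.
1.7404 bits

H(X,Y) = -Σ_{x,y} P(x,y) log₂ P(x,y). Per-cell terms -P(x,y)·log₂P(x,y):
  X=0: 0.0814, 0.0382
  X=1: 0.4422, 0.5260
  X=2: 0.5157, 0.1369
Sum of the 6 terms: H(X,Y) = 1.7404 bits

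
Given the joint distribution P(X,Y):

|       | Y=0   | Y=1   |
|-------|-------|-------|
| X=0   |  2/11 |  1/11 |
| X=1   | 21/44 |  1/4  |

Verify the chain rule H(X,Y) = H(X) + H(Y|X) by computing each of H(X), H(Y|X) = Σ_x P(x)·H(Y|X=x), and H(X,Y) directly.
H(X) = 0.8454 bits, H(Y|X) = 0.9256 bits, H(X,Y) = 1.7710 bits

Marginal of X (row sums):
  P(X=0) = 2/11 + 1/11 = 3/11
  P(X=1) = 21/44 + 1/4 = 8/11
H(X) = -[(3/11)·log₂(3/11) + (8/11)·log₂(8/11)]
  = 0.511219 + 0.334132 = 0.8454 bits

H(Y|X) = Σ_x P(x)·H(Y|X=x):
  X=0: P(X=0) = 3/11, P(Y|X=0) = (2/3, 1/3) → H(Y|X=0) = 0.918296
  X=1: P(X=1) = 8/11, P(Y|X=1) = (21/32, 11/32) → H(Y|X=1) = 0.928362
H(Y|X) = (3/11)·0.918296 + (8/11)·0.928362 = 0.9256 bits

H(X,Y) = -Σ_{x,y} P(x,y) log₂ P(x,y). Per-cell terms -P(x,y)·log₂P(x,y):
  X=0: 0.447169, 0.314494
  X=1: 0.509305, 0.500000
Sum of the 4 terms: H(X,Y) = 1.7710 bits

Chain rule check:
  H(X) + H(Y|X) = 0.8454 + 0.9256 = 1.7710 bits
  H(X,Y) = 1.7710 bits
✓ Chain rule verified.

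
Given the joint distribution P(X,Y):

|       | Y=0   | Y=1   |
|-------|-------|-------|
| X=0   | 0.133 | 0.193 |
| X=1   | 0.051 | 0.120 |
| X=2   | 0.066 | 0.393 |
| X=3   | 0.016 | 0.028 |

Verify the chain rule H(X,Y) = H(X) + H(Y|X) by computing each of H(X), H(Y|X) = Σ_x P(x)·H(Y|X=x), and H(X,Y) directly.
H(X) = 1.6768 bits, H(Y|X) = 0.7826 bits, H(X,Y) = 2.4594 bits

Marginal of X (row sums):
  P(X=0) = 0.133 + 0.193 = 0.326
  P(X=1) = 0.051 + 0.120 = 0.171
  P(X=2) = 0.066 + 0.393 = 0.459
  P(X=3) = 0.016 + 0.028 = 0.044
H(X) = -[0.326·log₂(0.326) + 0.171·log₂(0.171) + 0.459·log₂(0.459) + 0.044·log₂(0.044)]
  = 0.52716 + 0.43570 + 0.51566 + 0.19828 = 1.6768 bits

H(Y|X) = Σ_x P(x)·H(Y|X=x):
  X=0: P(X=0) = 0.326, P(Y|X=0) = (133/326, 193/326) → H(Y|X=0) = 0.97543
  X=1: P(X=1) = 0.171, P(Y|X=1) = (17/57, 40/57) → H(Y|X=1) = 0.87914
  X=2: P(X=2) = 0.459, P(Y|X=2) = (22/153, 131/153) → H(Y|X=2) = 0.59408
  X=3: P(X=3) = 0.044, P(Y|X=3) = (4/11, 7/11) → H(Y|X=3) = 0.94566
H(Y|X) = 0.326·0.97543 + 0.171·0.87914 + 0.459·0.59408 + 0.044·0.94566 = 0.7826 bits

H(X,Y) = -Σ_{x,y} P(x,y) log₂ P(x,y). Per-cell terms -P(x,y)·log₂P(x,y):
  X=0: 0.38710, 0.45805
  X=1: 0.21896, 0.36707
  X=2: 0.25881, 0.52953
  X=3: 0.09545, 0.14444
Sum of the 8 terms: H(X,Y) = 2.4594 bits

Chain rule check:
  H(X) + H(Y|X) = 1.6768 + 0.7826 = 2.4594 bits
  H(X,Y) = 2.4594 bits
✓ Chain rule verified.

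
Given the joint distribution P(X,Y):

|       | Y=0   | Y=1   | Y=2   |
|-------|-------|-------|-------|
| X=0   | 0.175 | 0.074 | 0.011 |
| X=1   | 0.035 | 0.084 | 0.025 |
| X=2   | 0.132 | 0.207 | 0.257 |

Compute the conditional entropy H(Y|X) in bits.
1.3990 bits

H(Y|X) = H(X,Y) - H(X)

H(X,Y) = -Σ_{x,y} P(x,y) log₂ P(x,y). Per-cell terms -P(x,y)·log₂P(x,y):
  X=0: 0.440050, 0.277968, 0.071570
  X=1: 0.169278, 0.300171, 0.133048
  X=2: 0.385624, 0.470366, 0.503761
Sum of the 9 terms: H(X,Y) = 2.751836 bits

Marginal of X (row sums):
  P(X=0) = 0.175 + 0.074 + 0.011 = 0.260
  P(X=1) = 0.035 + 0.084 + 0.025 = 0.144
  P(X=2) = 0.132 + 0.207 + 0.257 = 0.596
H(X) = -[0.260·log₂(0.260) + 0.144·log₂(0.144) + 0.596·log₂(0.596)]
  = 0.505288 + 0.402604 + 0.444983 = 1.352875 bits

H(Y|X) = H(X,Y) - H(X) = 2.751836 - 1.352875 = 1.3990 bits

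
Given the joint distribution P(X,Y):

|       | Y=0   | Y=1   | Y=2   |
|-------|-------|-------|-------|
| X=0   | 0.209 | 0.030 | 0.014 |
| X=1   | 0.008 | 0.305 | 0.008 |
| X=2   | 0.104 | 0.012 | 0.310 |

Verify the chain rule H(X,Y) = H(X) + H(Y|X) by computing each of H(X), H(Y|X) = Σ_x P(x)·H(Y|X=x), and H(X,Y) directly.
H(X) = 1.5523 bits, H(Y|X) = 0.7316 bits, H(X,Y) = 2.2839 bits

Marginal of X (row sums):
  P(X=0) = 0.209 + 0.030 + 0.014 = 0.253
  P(X=1) = 0.008 + 0.305 + 0.008 = 0.321
  P(X=2) = 0.104 + 0.012 + 0.310 = 0.426
H(X) = -[0.253·log₂(0.253) + 0.321·log₂(0.321) + 0.426·log₂(0.426)]
  = 0.50165 + 0.52623 + 0.52444 = 1.5523 bits

H(Y|X) = Σ_x P(x)·H(Y|X=x):
  X=0: P(X=0) = 0.253, P(Y|X=0) = (19/23, 30/253, 14/253) → H(Y|X=0) = 0.82352
  X=1: P(X=1) = 0.321, P(Y|X=1) = (8/321, 305/321, 8/321) → H(Y|X=1) = 0.33558
  X=2: P(X=2) = 0.426, P(Y|X=2) = (52/213, 2/71, 155/213) → H(Y|X=2) = 0.97540
H(Y|X) = 0.253·0.82352 + 0.321·0.33558 + 0.426·0.97540 = 0.7316 bits

H(X,Y) = -Σ_{x,y} P(x,y) log₂ P(x,y). Per-cell terms -P(x,y)·log₂P(x,y):
  X=0: 0.47201, 0.15177, 0.08622
  X=1: 0.05573, 0.52250, 0.05573
  X=2: 0.33960, 0.07657, 0.52379
Sum of the 9 terms: H(X,Y) = 2.2839 bits

Chain rule check:
  H(X) + H(Y|X) = 1.5523 + 0.7316 = 2.2839 bits
  H(X,Y) = 2.2839 bits
✓ Chain rule verified.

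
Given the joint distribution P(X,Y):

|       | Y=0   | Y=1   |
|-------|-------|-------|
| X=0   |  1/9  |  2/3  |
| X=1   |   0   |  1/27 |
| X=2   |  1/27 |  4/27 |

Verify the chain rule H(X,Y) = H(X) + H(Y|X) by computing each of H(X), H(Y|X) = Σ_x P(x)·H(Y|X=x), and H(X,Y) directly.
H(X) = 0.9087 bits, H(Y|X) = 0.5939 bits, H(X,Y) = 1.5025 bits

Marginal of X (row sums):
  P(X=0) = 1/9 + 2/3 = 7/9
  P(X=1) = 0 + 1/27 = 1/27
  P(X=2) = 1/27 + 4/27 = 5/27
H(X) = -[(7/9)·log₂(7/9) + (1/27)·log₂(1/27) + (5/27)·log₂(5/27)]
  = 0.28200 + 0.17611 + 0.45055 = 0.9087 bits

H(Y|X) = Σ_x P(x)·H(Y|X=x):
  X=0: P(X=0) = 7/9, P(Y|X=0) = (1/7, 6/7) → H(Y|X=0) = 0.59167
  X=1: P(X=1) = 1/27, P(Y|X=1) = (0, 1) → H(Y|X=1) = 0.00000
  X=2: P(X=2) = 5/27, P(Y|X=2) = (1/5, 4/5) → H(Y|X=2) = 0.72193
H(Y|X) = (7/9)·0.59167 + (1/27)·0.00000 + (5/27)·0.72193 = 0.5939 bits

H(X,Y) = -Σ_{x,y} P(x,y) log₂ P(x,y). Per-cell terms -P(x,y)·log₂P(x,y):
  X=0: 0.35221, 0.38998
  X=1: 0.00000, 0.17611
  X=2: 0.17611, 0.40813
  (cells with P = 0 contribute 0)
Sum of the 6 terms: H(X,Y) = 1.5025 bits

Chain rule check:
  H(X) + H(Y|X) = 0.9087 + 0.5939 = 1.5026 bits
  H(X,Y) = 1.5025 bits
✓ Chain rule verified (Δ = 0.0001 is 4-dp rounding noise: each of the three values was rounded independently).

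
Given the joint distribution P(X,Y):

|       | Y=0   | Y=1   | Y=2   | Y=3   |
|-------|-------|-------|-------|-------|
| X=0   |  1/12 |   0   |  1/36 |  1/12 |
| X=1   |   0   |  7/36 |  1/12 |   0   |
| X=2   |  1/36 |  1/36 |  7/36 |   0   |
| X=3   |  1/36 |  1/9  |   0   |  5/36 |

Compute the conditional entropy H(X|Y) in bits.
1.2085 bits

H(X|Y) = H(X,Y) - H(Y)

H(X,Y) = -Σ_{x,y} P(x,y) log₂ P(x,y). Per-cell terms -P(x,y)·log₂P(x,y):
  X=0: 0.29875, 0.00000, 0.14361, 0.29875
  X=1: 0.00000, 0.45939, 0.29875, 0.00000
  X=2: 0.14361, 0.14361, 0.45939, 0.00000
  X=3: 0.14361, 0.35221, 0.00000, 0.39556
  (cells with P = 0 contribute 0)
Sum of the 16 terms: H(X,Y) = 3.1372 bits

Marginal of Y (column sums):
  P(Y=0) = 1/12 + 0 + 1/36 + 1/36 = 5/36
  P(Y=1) = 0 + 7/36 + 1/36 + 1/9 = 1/3
  P(Y=2) = 1/36 + 1/12 + 7/36 + 0 = 11/36
  P(Y=3) = 1/12 + 0 + 0 + 5/36 = 2/9
H(Y) = -[(5/36)·log₂(5/36) + (1/3)·log₂(1/3) + (11/36)·log₂(11/36) + (2/9)·log₂(2/9)]
  = 0.39556 + 0.52832 + 0.52265 + 0.48221 = 1.9287 bits

H(X|Y) = H(X,Y) - H(Y) = 3.1372 - 1.9287 = 1.2085 bits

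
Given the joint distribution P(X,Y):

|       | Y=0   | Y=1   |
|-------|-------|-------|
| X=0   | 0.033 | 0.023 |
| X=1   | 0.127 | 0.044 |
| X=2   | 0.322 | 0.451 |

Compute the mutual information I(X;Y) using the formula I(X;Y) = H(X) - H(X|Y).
0.0463 bits

I(X;Y) = H(X) - H(X|Y)

Marginal of X (row sums):
  P(X=0) = 0.033 + 0.023 = 0.056
  P(X=1) = 0.127 + 0.044 = 0.171
  P(X=2) = 0.322 + 0.451 = 0.773
H(X) = -[0.056·log₂(0.056) + 0.171·log₂(0.171) + 0.773·log₂(0.773)]
  = 0.2329 + 0.4357 + 0.2871 = 0.9557 bits

Marginal of Y (column sums):
  P(Y=0) = 0.033 + 0.127 + 0.322 = 0.482
  P(Y=1) = 0.023 + 0.044 + 0.451 = 0.518
H(X|Y) = Σ_y P(y)·H(X|Y=y):
  Y=0: P(Y=0) = 0.482, P(X|Y=0) = (33/482, 127/482, 161/241) → H(X|Y=0) = 1.1606
  Y=1: P(Y=1) = 0.518, P(X|Y=1) = (23/518, 22/259, 451/518) → H(X|Y=1) = 0.6757
H(X|Y) = 0.482·1.1606 + 0.518·0.6757 = 0.9094 bits

I(X;Y) = H(X) - H(X|Y) = 0.9557 - 0.9094 = 0.0463 bits

Cross-check via I(X;Y) = H(X) + H(Y) - H(X,Y): computing H(Y) from the column sums and H(X,Y) from the 6 cells in the same way gives H(Y) = 0.9991 bits and H(X,Y) = 1.9085 bits, so
I(X;Y) = 0.9557 + 0.9991 - 1.9085 = 0.0463 bits ✓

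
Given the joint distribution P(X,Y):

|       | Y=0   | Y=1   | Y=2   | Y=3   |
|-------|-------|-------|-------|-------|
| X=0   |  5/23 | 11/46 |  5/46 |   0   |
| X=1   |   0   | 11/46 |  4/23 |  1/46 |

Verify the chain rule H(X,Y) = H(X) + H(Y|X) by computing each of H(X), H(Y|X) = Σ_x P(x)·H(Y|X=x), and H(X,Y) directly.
H(X) = 0.9877 bits, H(Y|X) = 1.3851 bits, H(X,Y) = 2.3728 bits

Marginal of X (row sums):
  P(X=0) = 5/23 + 11/46 + 5/46 + 0 = 13/23
  P(X=1) = 0 + 11/46 + 4/23 + 1/46 = 10/23
H(X) = -[(13/23)·log₂(13/23) + (10/23)·log₂(10/23)]
  = 0.46524 + 0.52245 = 0.9877 bits

H(Y|X) = Σ_x P(x)·H(Y|X=x):
  X=0: P(X=0) = 13/23, P(Y|X=0) = (5/13, 11/26, 5/26, 0) → H(Y|X=0) = 1.51264
  X=1: P(X=1) = 10/23, P(Y|X=1) = (0, 11/20, 2/5, 1/20) → H(Y|X=1) = 1.21924
H(Y|X) = (13/23)·1.51264 + (10/23)·1.21924 = 1.3851 bits

H(X,Y) = -Σ_{x,y} P(x,y) log₂ P(x,y). Per-cell terms -P(x,y)·log₂P(x,y):
  X=0: 0.47862, 0.49360, 0.34800, 0.00000
  X=1: 0.00000, 0.49360, 0.43888, 0.12008
  (cells with P = 0 contribute 0)
Sum of the 8 terms: H(X,Y) = 2.3728 bits

Chain rule check:
  H(X) + H(Y|X) = 0.9877 + 1.3851 = 2.3728 bits
  H(X,Y) = 2.3728 bits
✓ Chain rule verified.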